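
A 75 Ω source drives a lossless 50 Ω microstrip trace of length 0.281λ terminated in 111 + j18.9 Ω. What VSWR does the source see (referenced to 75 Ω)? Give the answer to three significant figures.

VSWR ≈ 3.43

βl = 2π × 0.281 = 101°
tan(βl) = -5.07
Z_in = Z_0·(Z_L + jZ_0·tanβl)/(Z_0 + jZ_L·tanβl) = 21.9 + j4.18 Ω
Γ_s = (Z_in − Z_s)/(Z_in + Z_s) = (-53.1 + j4.18)/(96.9 + j4.18), |Γ_s| = 0.549
VSWR = (1 + |Γ_s|)/(1 − |Γ_s|)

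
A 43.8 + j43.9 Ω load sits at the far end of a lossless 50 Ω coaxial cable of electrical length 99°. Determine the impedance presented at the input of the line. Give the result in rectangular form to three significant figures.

Z_in ≈ 24.4 − j20.9 Ω

tan(βl) = tan(99°) = -6.31
Z_in = Z_0·(Z_L + jZ_0·tanβl)/(Z_0 + jZ_L·tanβl)
     = 50·(43.8 − j272)/(327 − j277)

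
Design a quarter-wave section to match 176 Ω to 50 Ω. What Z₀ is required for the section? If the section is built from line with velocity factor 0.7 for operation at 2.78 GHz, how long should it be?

Z_qwt ≈ 93.8 Ω; length ≈ 1.89 cm

Z_qwt = √(Z_0·R_L) = √(50 × 176) = √8800
λ = 0.7·c/f = 0.0755 m, so l = λ/4 = 0.0189 m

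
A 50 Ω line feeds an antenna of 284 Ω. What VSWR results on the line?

VSWR ≈ 5.68

For a purely resistive load, VSWR = R_L/Z_0 or Z_0/R_L (whichever > 1) = 284/50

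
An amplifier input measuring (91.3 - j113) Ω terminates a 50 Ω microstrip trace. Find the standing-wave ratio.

VSWR ≈ 4.97

Γ = (Z_L − Z_0)/(Z_L + Z_0) = (41.3 − j113)/(141.3 − j113)
|Γ| = 120/181 = 0.665
VSWR = (1 + |Γ|)/(1 − |Γ|) = 1.66/0.335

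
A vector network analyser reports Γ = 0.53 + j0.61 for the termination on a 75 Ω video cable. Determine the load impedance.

Z_L ≈ 43.9 + j154 Ω

Z_L = Z_0·(1 + Γ)/(1 − Γ) = 75·(1.53 + j0.61)/(0.47 − j0.61)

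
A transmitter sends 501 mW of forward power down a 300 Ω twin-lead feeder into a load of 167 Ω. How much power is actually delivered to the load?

P_delivered ≈ 460 mW

Γ = (167 − 300)/(167 + 300) = -0.285
|Γ|² = 0.0811
P_refl = |Γ|²·P_inc = 40.6 mW, P_del = (1 − |Γ|²)·P_inc = 460 mW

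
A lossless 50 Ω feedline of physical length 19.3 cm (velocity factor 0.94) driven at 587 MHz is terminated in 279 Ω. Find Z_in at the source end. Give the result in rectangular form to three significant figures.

Z_in ≈ 25.1 + j64.1 Ω

λ = v/f = 0.94·c / 587 MHz = 0.48 m
βl = 2π·l/λ = 2π × 0.402 = 145°
tan(βl) = tan(145°) = -0.71
Z_in = Z_0·(Z_L + jZ_0·tanβl)/(Z_0 + jZ_L·tanβl)
     = 50·(279 − j35.5)/(50 − j198)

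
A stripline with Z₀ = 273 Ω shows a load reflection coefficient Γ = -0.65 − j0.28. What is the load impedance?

Z_L ≈ 48.6 − j54.6 Ω

Z_L = Z_0·(1 + Γ)/(1 − Γ) = 273·(0.35 − j0.28)/(1.65 + j0.28)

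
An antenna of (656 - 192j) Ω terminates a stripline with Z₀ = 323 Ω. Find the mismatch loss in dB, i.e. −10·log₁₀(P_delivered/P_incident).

mismatch loss ≈ 0.698 dB

Γ = (333 − j192)/(979 − j192), |Γ| = 0.385
|Γ|² = 0.148, so P_del/P_inc = 1 − |Γ|² = 0.852
ML = −10·log₁₀(1 − |Γ|²)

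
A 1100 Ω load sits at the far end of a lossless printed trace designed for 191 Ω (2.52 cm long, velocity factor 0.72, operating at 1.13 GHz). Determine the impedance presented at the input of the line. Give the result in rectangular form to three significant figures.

λ = v/f = 0.72·c / 1.13 GHz = 0.191 m
βl = 2π·l/λ = 2π × 0.132 = 47.5°
tan(βl) = tan(47.5°) = 1.09
Z_in = Z_0·(Z_L + jZ_0·tanβl)/(Z_0 + jZ_L·tanβl)
     = 191·(1100 + j208)/(191 + j1200)

Z_in ≈ 59.6 − j166 Ω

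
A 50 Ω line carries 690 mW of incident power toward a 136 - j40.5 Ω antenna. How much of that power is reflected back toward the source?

|Γ| = |(86 − j40.5)/(186 − j40.5)| = 0.499
|Γ|² = 0.249
P_refl = |Γ|²·P_inc = 172 mW, P_del = (1 − |Γ|²)·P_inc = 518 mW

P_reflected ≈ 172 mW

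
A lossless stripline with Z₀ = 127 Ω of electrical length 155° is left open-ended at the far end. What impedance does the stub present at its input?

tan(βl) = -0.466
For an open-ended stub, Z_in = −jZ_0·cot(βl) = −jZ_0/tan(βl)

Z_in ≈ +j272 Ω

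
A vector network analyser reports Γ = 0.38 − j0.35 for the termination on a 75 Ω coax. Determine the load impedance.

Z_L = Z_0·(1 + Γ)/(1 − Γ) = 75·(1.38 − j0.35)/(0.62 + j0.35)

Z_L ≈ 108 − j104 Ω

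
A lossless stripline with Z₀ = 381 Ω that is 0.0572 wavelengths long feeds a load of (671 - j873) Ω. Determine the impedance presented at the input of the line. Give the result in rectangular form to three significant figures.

Z_in ≈ 196 − j462 Ω

βl = 2π × 0.0572 = 20.6°
tan(βl) = tan(20.6°) = 0.376
Z_in = Z_0·(Z_L + jZ_0·tanβl)/(Z_0 + jZ_L·tanβl)
     = 381·(671 − j730)/(709 + j252)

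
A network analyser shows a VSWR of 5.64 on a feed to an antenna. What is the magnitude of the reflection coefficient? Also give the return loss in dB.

|Γ| ≈ 0.699; return loss ≈ 3.11 dB

|Γ| = (S − 1)/(S + 1) = (5.64 − 1)/(5.64 + 1) = 4.64/6.64
RL = −20·log₁₀|Γ| = −20·log₁₀(0.699)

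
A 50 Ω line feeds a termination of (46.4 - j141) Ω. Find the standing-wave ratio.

Γ = (Z_L − Z_0)/(Z_L + Z_0) = (-3.6 − j141)/(96.4 − j141)
|Γ| = 141/171 = 0.826
VSWR = (1 + |Γ|)/(1 − |Γ|) = 1.83/0.174

VSWR ≈ 10.5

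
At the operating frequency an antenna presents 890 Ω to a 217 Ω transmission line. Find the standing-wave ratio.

VSWR ≈ 4.1

Γ = (890 − 217)/(890 + 217) = 0.608
VSWR = (1 + 0.608)/(1 − 0.608)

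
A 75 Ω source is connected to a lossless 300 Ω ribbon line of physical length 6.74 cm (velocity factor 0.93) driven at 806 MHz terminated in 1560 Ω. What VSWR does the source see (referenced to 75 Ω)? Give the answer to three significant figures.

VSWR ≈ 4

λ = v/f = 0.93·c / 806 MHz = 0.346 m
βl = 2π·l/λ = 2π × 0.195 = 70.1°
tan(βl) = 2.76
Z_in = Z_0·(Z_L + jZ_0·tanβl)/(Z_0 + jZ_L·tanβl) = 64.9 − j104 Ω
Γ_s = (Z_in − Z_s)/(Z_in + Z_s) = (-10.1 − j104)/(140 − j104), |Γ_s| = 0.6
VSWR = (1 + |Γ_s|)/(1 − |Γ_s|)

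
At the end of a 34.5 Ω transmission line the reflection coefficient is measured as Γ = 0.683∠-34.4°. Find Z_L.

Z_L = Z_0·(1 + Γ)/(1 − Γ) = 34.5·(1.56 − j0.386)/(0.436 + j0.386)

Z_L ≈ 54.2 − j78.5 Ω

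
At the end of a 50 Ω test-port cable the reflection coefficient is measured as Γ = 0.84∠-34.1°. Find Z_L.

Z_L = Z_0·(1 + Γ)/(1 − Γ) = 50·(1.7 − j0.471)/(0.304 + j0.471)

Z_L ≈ 46.8 − j150 Ω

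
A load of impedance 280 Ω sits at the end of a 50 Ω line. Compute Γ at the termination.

Γ = 0.697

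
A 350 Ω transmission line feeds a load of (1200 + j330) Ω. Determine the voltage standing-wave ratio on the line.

VSWR ≈ 3.71

Γ = (Z_L − Z_0)/(Z_L + Z_0) = (850 + j330)/(1550 + j330)
|Γ| = 912/1580 = 0.575
VSWR = (1 + |Γ|)/(1 − |Γ|) = 1.58/0.425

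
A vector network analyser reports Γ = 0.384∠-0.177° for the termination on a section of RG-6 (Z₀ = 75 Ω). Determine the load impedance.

Z_L = Z_0·(1 + Γ)/(1 − Γ) = 75·(1.38 − j0.00119)/(0.616 + j0.00119)

Z_L ≈ 169 − j0.469 Ω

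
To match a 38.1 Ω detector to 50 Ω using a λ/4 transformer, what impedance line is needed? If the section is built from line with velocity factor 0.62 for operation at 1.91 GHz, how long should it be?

Z_qwt ≈ 43.6 Ω; length ≈ 2.43 cm

Z_qwt = √(Z_0·R_L) = √(50 × 38.1) = √1905
λ = 0.62·c/f = 0.0974 m, so l = λ/4 = 0.0243 m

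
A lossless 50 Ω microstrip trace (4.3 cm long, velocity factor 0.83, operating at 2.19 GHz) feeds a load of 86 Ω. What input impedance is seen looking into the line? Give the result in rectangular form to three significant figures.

Z_in ≈ 44.3 + j25.2 Ω

λ = v/f = 0.83·c / 2.19 GHz = 0.114 m
βl = 2π·l/λ = 2π × 0.378 = 136°
tan(βl) = tan(136°) = -0.961
Z_in = Z_0·(Z_L + jZ_0·tanβl)/(Z_0 + jZ_L·tanβl)
     = 50·(86 − j48)/(50 − j82.6)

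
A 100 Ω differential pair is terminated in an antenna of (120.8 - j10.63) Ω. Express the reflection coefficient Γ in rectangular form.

Γ ≈ 0.0963 − j0.0435

Γ = (Z_L − Z_0)/(Z_L + Z_0) = (20.8 − j10.63)/(220.8 − j10.63)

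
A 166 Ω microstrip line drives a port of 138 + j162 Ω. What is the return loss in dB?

Γ = (-28 + j162)/(304 + j162), |Γ| = 0.477
RL = −20·log₁₀|Γ| = −20·log₁₀(0.477)

RL ≈ 6.42 dB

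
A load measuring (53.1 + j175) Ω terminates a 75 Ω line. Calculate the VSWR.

Γ = (Z_L − Z_0)/(Z_L + Z_0) = (-21.9 + j175)/(128.1 + j175)
|Γ| = 176/217 = 0.813
VSWR = (1 + |Γ|)/(1 − |Γ|) = 1.81/0.187

VSWR ≈ 9.71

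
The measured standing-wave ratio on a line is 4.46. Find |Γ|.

|Γ| = (S − 1)/(S + 1) = (4.46 − 1)/(4.46 + 1) = 3.46/5.46

|Γ| ≈ 0.634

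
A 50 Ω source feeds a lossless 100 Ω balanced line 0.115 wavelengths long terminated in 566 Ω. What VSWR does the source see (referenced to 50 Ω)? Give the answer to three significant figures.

βl = 2π × 0.115 = 41.4°
tan(βl) = 0.882
Z_in = Z_0·(Z_L + jZ_0·tanβl)/(Z_0 + jZ_L·tanβl) = 38.8 − j106 Ω
Γ_s = (Z_in − Z_s)/(Z_in + Z_s) = (-11.2 − j106)/(88.8 − j106), |Γ_s| = 0.77
VSWR = (1 + |Γ_s|)/(1 − |Γ_s|)

VSWR ≈ 7.68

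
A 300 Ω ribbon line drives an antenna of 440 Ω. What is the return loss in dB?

Γ = (440 − 300)/(440 + 300) = 0.189
RL = −20·log₁₀|Γ| = −20·log₁₀(0.189)

RL ≈ 14.5 dB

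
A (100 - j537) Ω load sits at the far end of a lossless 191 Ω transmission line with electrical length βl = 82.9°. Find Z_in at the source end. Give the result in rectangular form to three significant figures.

Z_in ≈ 11.4 + j40.2 Ω

tan(βl) = tan(82.9°) = 8.03
Z_in = Z_0·(Z_L + jZ_0·tanβl)/(Z_0 + jZ_L·tanβl)
     = 191·(100 + j996)/(4500 + j803)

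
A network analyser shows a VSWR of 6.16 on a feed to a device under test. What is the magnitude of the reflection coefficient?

|Γ| ≈ 0.721

|Γ| = (S − 1)/(S + 1) = (6.16 − 1)/(6.16 + 1) = 5.16/7.16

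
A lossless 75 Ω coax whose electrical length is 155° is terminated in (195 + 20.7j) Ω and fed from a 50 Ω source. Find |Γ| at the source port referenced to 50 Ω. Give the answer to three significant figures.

|Γ| ≈ 0.557

tan(βl) = -0.466
Z_in = Z_0·(Z_L + jZ_0·tanβl)/(Z_0 + jZ_L·tanβl) = 86.5 + j80.3 Ω
Γ_s = (Z_in − Z_s)/(Z_in + Z_s) = (36.5 + j80.3)/(137 + j80.3), |Γ_s| = 0.557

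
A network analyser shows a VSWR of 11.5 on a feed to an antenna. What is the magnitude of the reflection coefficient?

|Γ| ≈ 0.84

|Γ| = (S − 1)/(S + 1) = (11.5 − 1)/(11.5 + 1) = 10.5/12.5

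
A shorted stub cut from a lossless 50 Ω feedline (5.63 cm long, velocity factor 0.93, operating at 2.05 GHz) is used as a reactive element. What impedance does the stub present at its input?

λ = v/f = 0.93·c / 2.05 GHz = 0.136 m
βl = 2π·l/λ = 2π × 0.414 = 149°
tan(βl) = -0.603
For a shorted stub, Z_in = jZ_0·tan(βl)

Z_in ≈ −j30.1 Ω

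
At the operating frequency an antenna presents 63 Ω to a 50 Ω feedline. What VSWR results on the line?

VSWR ≈ 1.26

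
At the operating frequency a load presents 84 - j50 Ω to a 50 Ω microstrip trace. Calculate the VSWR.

VSWR ≈ 2.46

Γ = (Z_L − Z_0)/(Z_L + Z_0) = (34 − j50)/(134 − j50)
|Γ| = 60.5/143 = 0.423
VSWR = (1 + |Γ|)/(1 − |Γ|) = 1.42/0.577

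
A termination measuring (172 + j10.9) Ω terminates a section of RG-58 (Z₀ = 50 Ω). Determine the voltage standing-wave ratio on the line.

VSWR ≈ 3.46

Γ = (Z_L − Z_0)/(Z_L + Z_0) = (122 + j10.9)/(222 + j10.9)
|Γ| = 122/222 = 0.551
VSWR = (1 + |Γ|)/(1 − |Γ|) = 1.55/0.449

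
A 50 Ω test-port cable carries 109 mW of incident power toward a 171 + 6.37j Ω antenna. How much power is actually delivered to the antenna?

|Γ| = |(121 + j6.37)/(221 + j6.37)| = 0.548
|Γ|² = 0.3
P_refl = |Γ|²·P_inc = 32.7 mW, P_del = (1 − |Γ|²)·P_inc = 76.3 mW

P_delivered ≈ 76.3 mW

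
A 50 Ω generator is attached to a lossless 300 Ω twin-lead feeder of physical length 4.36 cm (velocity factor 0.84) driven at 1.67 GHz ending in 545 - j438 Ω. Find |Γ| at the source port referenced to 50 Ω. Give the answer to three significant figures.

λ = v/f = 0.84·c / 1.67 GHz = 0.151 m
βl = 2π·l/λ = 2π × 0.289 = 104°
tan(βl) = -4.01
Z_in = Z_0·(Z_L + jZ_0·tanβl)/(Z_0 + jZ_L·tanβl) = 121 + j156 Ω
Γ_s = (Z_in − Z_s)/(Z_in + Z_s) = (71.5 + j156)/(171 + j156), |Γ_s| = 0.74

|Γ| ≈ 0.74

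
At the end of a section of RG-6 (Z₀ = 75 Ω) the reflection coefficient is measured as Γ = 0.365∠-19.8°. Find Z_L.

Z_L = Z_0·(1 + Γ)/(1 − Γ) = 75·(1.34 − j0.124)/(0.657 + j0.124)

Z_L ≈ 146 − j41.5 Ω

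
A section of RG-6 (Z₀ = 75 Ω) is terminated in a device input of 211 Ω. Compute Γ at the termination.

Γ = 0.476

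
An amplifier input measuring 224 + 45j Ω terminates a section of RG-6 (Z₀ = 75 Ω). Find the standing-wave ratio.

Γ = (Z_L − Z_0)/(Z_L + Z_0) = (149 + j45)/(299 + j45)
|Γ| = 156/302 = 0.515
VSWR = (1 + |Γ|)/(1 − |Γ|) = 1.51/0.485

VSWR ≈ 3.12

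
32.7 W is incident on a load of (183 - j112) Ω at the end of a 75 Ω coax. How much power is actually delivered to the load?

|Γ| = |(108 − j112)/(258 − j112)| = 0.553
|Γ|² = 0.306
P_refl = |Γ|²·P_inc = 10 W, P_del = (1 − |Γ|²)·P_inc = 22.7 W

P_delivered ≈ 22.7 W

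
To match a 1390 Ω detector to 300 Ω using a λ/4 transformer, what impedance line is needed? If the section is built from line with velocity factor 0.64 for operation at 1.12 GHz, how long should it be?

Z_qwt ≈ 646 Ω; length ≈ 4.29 cm

Z_qwt = √(Z_0·R_L) = √(300 × 1390) = √417000
λ = 0.64·c/f = 0.171 m, so l = λ/4 = 0.0429 m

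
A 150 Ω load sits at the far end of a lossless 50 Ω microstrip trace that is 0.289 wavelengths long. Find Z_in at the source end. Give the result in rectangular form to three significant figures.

βl = 2π × 0.289 = 104°
tan(βl) = tan(104°) = -4
Z_in = Z_0·(Z_L + jZ_0·tanβl)/(Z_0 + jZ_L·tanβl)
     = 50·(150 − j200)/(50 − j600)

Z_in ≈ 17.6 + j11 Ω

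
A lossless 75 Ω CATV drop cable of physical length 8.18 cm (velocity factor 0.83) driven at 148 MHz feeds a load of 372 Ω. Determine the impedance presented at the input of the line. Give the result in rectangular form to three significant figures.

Z_in ≈ 119 − j162 Ω

λ = v/f = 0.83·c / 148 MHz = 1.68 m
βl = 2π·l/λ = 2π × 0.0486 = 17.5°
tan(βl) = tan(17.5°) = 0.315
Z_in = Z_0·(Z_L + jZ_0·tanβl)/(Z_0 + jZ_L·tanβl)
     = 75·(372 + j23.7)/(75 + j117)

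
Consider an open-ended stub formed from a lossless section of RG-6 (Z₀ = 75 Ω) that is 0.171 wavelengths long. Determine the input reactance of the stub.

βl = 2π × 0.171 = 61.6°
tan(βl) = 1.85
For an open-ended stub, Z_in = −jZ_0·cot(βl) = −jZ_0/tan(βl)

X_in ≈ -40.6 Ω (capacitive)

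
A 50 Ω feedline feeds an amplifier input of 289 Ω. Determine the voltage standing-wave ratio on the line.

VSWR ≈ 5.78

Γ = (289 − 50)/(289 + 50) = 0.705
VSWR = (1 + 0.705)/(1 − 0.705)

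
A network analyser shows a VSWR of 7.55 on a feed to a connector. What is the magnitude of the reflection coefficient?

|Γ| ≈ 0.766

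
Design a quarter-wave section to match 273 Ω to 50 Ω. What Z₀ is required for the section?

Z_qwt = √(Z_0·R_L) = √(50 × 273) = √13650

Z_qwt ≈ 117 Ω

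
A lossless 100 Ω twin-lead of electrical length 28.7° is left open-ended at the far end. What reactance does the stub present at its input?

X_in ≈ -183 Ω (capacitive)

tan(βl) = 0.547
For an open-ended stub, Z_in = −jZ_0·cot(βl) = −jZ_0/tan(βl)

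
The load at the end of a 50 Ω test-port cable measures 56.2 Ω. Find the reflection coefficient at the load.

Γ = 0.0584

Γ = (Z_L − Z_0)/(Z_L + Z_0) = (56.2 − 50)/(56.2 + 50) = 6.2/106.2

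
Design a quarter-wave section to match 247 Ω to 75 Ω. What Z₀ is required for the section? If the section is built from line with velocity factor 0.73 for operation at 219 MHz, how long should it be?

Z_qwt = √(Z_0·R_L) = √(75 × 247) = √18520
λ = 0.73·c/f = 1 m, so l = λ/4 = 0.25 m

Z_qwt ≈ 136 Ω; length ≈ 25 cm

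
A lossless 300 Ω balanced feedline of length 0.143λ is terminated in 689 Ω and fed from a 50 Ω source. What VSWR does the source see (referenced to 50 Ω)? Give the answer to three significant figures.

βl = 2π × 0.143 = 51.5°
tan(βl) = 1.26
Z_in = Z_0·(Z_L + jZ_0·tanβl)/(Z_0 + jZ_L·tanβl) = 191 − j173 Ω
Γ_s = (Z_in − Z_s)/(Z_in + Z_s) = (141 − j173)/(241 − j173), |Γ_s| = 0.752
VSWR = (1 + |Γ_s|)/(1 − |Γ_s|)

VSWR ≈ 7.06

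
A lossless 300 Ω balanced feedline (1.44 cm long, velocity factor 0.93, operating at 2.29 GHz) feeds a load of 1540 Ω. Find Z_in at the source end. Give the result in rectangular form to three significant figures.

Z_in ≈ 122 − j301 Ω

λ = v/f = 0.93·c / 2.29 GHz = 0.122 m
βl = 2π·l/λ = 2π × 0.118 = 42.5°
tan(βl) = tan(42.5°) = 0.918
Z_in = Z_0·(Z_L + jZ_0·tanβl)/(Z_0 + jZ_L·tanβl)
     = 300·(1540 + j275)/(300 + j1410)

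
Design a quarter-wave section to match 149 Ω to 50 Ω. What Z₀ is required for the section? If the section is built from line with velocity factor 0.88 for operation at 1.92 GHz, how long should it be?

Z_qwt ≈ 86.3 Ω; length ≈ 3.44 cm

Z_qwt = √(Z_0·R_L) = √(50 × 149) = √7450
λ = 0.88·c/f = 0.138 m, so l = λ/4 = 0.0344 m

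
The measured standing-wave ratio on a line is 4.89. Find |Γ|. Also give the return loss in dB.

|Γ| ≈ 0.66; return loss ≈ 3.6 dB

|Γ| = (S − 1)/(S + 1) = (4.89 − 1)/(4.89 + 1) = 3.89/5.89
RL = −20·log₁₀|Γ| = −20·log₁₀(0.66)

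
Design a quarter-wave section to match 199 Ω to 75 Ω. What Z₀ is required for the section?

Z_qwt = √(Z_0·R_L) = √(75 × 199) = √14920

Z_qwt ≈ 122 Ω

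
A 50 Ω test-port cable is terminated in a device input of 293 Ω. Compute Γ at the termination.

Γ = (Z_L − Z_0)/(Z_L + Z_0) = (293 − 50)/(293 + 50) = 243/343

Γ = 0.708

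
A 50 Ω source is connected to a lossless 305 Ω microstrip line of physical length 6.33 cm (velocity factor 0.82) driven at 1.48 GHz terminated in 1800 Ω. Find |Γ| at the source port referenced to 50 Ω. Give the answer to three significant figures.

λ = v/f = 0.82·c / 1.48 GHz = 0.166 m
βl = 2π·l/λ = 2π × 0.381 = 137°
tan(βl) = -0.929
Z_in = Z_0·(Z_L + jZ_0·tanβl)/(Z_0 + jZ_L·tanβl) = 108 + j309 Ω
Γ_s = (Z_in − Z_s)/(Z_in + Z_s) = (57.9 + j309)/(158 + j309), |Γ_s| = 0.906

|Γ| ≈ 0.906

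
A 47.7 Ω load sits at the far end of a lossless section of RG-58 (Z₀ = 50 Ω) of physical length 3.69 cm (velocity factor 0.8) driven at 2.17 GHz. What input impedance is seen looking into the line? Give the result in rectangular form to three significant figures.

Z_in ≈ 51.1 − j2.09 Ω

λ = v/f = 0.8·c / 2.17 GHz = 0.111 m
βl = 2π·l/λ = 2π × 0.334 = 120°
tan(βl) = tan(120°) = -1.72
Z_in = Z_0·(Z_L + jZ_0·tanβl)/(Z_0 + jZ_L·tanβl)
     = 50·(47.7 − j86.2)/(50 − j82.3)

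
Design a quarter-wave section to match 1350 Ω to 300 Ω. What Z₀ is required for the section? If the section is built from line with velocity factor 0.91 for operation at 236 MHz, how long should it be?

Z_qwt = √(Z_0·R_L) = √(300 × 1350) = √405000
λ = 0.91·c/f = 1.16 m, so l = λ/4 = 0.289 m

Z_qwt ≈ 636 Ω; length ≈ 28.9 cm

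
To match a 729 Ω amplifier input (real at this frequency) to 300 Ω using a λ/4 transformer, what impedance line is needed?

Z_qwt = √(Z_0·R_L) = √(300 × 729) = √218700

Z_qwt ≈ 468 Ω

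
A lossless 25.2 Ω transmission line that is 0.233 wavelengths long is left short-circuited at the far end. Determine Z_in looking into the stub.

Z_in ≈ +j235 Ω

βl = 2π × 0.233 = 83.9°
tan(βl) = 9.33
For a short-circuited stub, Z_in = jZ_0·tan(βl)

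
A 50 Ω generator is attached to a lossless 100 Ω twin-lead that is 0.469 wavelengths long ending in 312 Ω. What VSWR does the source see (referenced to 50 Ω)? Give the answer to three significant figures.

VSWR ≈ 6.08

βl = 2π × 0.469 = 169°
tan(βl) = -0.197
Z_in = Z_0·(Z_L + jZ_0·tanβl)/(Z_0 + jZ_L·tanβl) = 235 + j125 Ω
Γ_s = (Z_in − Z_s)/(Z_in + Z_s) = (185 + j125)/(285 + j125), |Γ_s| = 0.717
VSWR = (1 + |Γ_s|)/(1 − |Γ_s|)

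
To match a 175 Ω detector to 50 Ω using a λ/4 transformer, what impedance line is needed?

Z_qwt = √(Z_0·R_L) = √(50 × 175) = √8750

Z_qwt ≈ 93.5 Ω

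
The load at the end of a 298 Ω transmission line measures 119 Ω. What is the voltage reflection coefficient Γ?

Γ = (Z_L − Z_0)/(Z_L + Z_0) = (119 − 298)/(119 + 298) = -179/417

Γ = -0.429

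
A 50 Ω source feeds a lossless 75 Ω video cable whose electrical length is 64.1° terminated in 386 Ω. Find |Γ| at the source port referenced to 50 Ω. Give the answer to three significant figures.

tan(βl) = 2.06
Z_in = Z_0·(Z_L + jZ_0·tanβl)/(Z_0 + jZ_L·tanβl) = 17.8 − j34.7 Ω
Γ_s = (Z_in − Z_s)/(Z_in + Z_s) = (-32.2 − j34.7)/(67.8 − j34.7), |Γ_s| = 0.621

|Γ| ≈ 0.621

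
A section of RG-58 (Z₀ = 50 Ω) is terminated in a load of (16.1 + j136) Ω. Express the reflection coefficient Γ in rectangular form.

Γ ≈ 0.711 + j0.595

Γ = (Z_L − Z_0)/(Z_L + Z_0) = (-33.9 + j136)/(66.1 + j136)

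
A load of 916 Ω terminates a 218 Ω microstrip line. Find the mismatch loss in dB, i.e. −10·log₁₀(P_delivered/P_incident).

mismatch loss ≈ 2.07 dB

Γ = (916 − 218)/(916 + 218) = 0.616
|Γ|² = 0.379, so P_del/P_inc = 1 − |Γ|² = 0.621
ML = −10·log₁₀(1 − |Γ|²)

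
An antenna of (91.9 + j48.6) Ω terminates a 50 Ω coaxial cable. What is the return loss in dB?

RL ≈ 7.37 dB

Γ = (41.9 + j48.6)/(141.9 + j48.6), |Γ| = 0.428
RL = −20·log₁₀|Γ| = −20·log₁₀(0.428)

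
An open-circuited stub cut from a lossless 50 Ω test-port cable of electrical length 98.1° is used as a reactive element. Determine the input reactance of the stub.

X_in ≈ 7.12 Ω (inductive)

tan(βl) = -7.03
For an open-circuited stub, Z_in = −jZ_0·cot(βl) = −jZ_0/tan(βl)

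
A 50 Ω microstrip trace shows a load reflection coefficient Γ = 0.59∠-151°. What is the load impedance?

Z_L ≈ 13.7 − j12 Ω

Z_L = Z_0·(1 + Γ)/(1 − Γ) = 50·(0.484 − j0.286)/(1.52 + j0.286)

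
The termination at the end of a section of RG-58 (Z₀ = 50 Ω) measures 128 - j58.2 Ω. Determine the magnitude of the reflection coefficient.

|Γ| ≈ 0.52

Γ = (Z_L − Z_0)/(Z_L + Z_0) = (78 − j58.2)/(178 − j58.2)
|Γ| = 97.3/187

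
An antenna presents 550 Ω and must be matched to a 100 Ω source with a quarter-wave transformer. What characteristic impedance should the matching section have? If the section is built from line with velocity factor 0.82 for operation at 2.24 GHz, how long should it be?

Z_qwt = √(Z_0·R_L) = √(100 × 550) = √55000
λ = 0.82·c/f = 0.11 m, so l = λ/4 = 0.0275 m

Z_qwt ≈ 235 Ω; length ≈ 2.75 cm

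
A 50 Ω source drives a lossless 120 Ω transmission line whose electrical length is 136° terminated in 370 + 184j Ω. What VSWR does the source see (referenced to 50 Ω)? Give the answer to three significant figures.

VSWR ≈ 4.8

tan(βl) = -0.966
Z_in = Z_0·(Z_L + jZ_0·tanβl)/(Z_0 + jZ_L·tanβl) = 47.6 + j84.6 Ω
Γ_s = (Z_in − Z_s)/(Z_in + Z_s) = (-2.39 + j84.6)/(97.6 + j84.6), |Γ_s| = 0.655
VSWR = (1 + |Γ_s|)/(1 − |Γ_s|)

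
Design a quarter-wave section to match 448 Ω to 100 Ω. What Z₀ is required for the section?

Z_qwt = √(Z_0·R_L) = √(100 × 448) = √44800

Z_qwt ≈ 212 Ω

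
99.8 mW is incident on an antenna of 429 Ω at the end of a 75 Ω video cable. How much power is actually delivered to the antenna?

P_delivered ≈ 50.6 mW

Γ = (429 − 75)/(429 + 75) = 0.702
|Γ|² = 0.493
P_refl = |Γ|²·P_inc = 49.2 mW, P_del = (1 − |Γ|²)·P_inc = 50.6 mW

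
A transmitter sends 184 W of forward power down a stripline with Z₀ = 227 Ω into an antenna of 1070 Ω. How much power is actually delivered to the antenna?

P_delivered ≈ 106 W

Γ = (1070 − 227)/(1070 + 227) = 0.65
|Γ|² = 0.422
P_refl = |Γ|²·P_inc = 77.7 W, P_del = (1 − |Γ|²)·P_inc = 106 W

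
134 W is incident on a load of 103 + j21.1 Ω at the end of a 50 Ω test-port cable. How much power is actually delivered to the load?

P_delivered ≈ 116 W

|Γ| = |(53 + j21.1)/(153 + j21.1)| = 0.369
|Γ|² = 0.136
P_refl = |Γ|²·P_inc = 18.3 W, P_del = (1 − |Γ|²)·P_inc = 116 W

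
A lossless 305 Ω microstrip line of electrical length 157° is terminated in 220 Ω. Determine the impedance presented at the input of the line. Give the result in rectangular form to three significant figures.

tan(βl) = tan(157°) = -0.424
Z_in = Z_0·(Z_L + jZ_0·tanβl)/(Z_0 + jZ_L·tanβl)
     = 305·(220 − j129)/(305 − j93.4)

Z_in ≈ 237 − j56.8 Ω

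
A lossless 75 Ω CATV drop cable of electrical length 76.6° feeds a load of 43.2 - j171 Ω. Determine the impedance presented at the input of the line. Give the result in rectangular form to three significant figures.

tan(βl) = tan(76.6°) = 4.2
Z_in = Z_0·(Z_L + jZ_0·tanβl)/(Z_0 + jZ_L·tanβl)
     = 75·(43.2 + j144)/(793 + j181)

Z_in ≈ 6.84 + j12 Ω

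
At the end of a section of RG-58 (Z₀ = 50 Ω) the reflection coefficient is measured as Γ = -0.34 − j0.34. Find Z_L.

Z_L ≈ 20.1 − j17.8 Ω

Z_L = Z_0·(1 + Γ)/(1 − Γ) = 50·(0.66 − j0.34)/(1.34 + j0.34)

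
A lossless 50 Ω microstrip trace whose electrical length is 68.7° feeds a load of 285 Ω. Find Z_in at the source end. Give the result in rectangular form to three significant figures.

Z_in ≈ 10.1 − j18.8 Ω

tan(βl) = tan(68.7°) = 2.56
Z_in = Z_0·(Z_L + jZ_0·tanβl)/(Z_0 + jZ_L·tanβl)
     = 50·(285 + j128)/(50 + j731)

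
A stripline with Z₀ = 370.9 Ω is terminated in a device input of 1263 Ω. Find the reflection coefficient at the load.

Γ = 0.546

Γ = (Z_L − Z_0)/(Z_L + Z_0) = (1263 − 370.9)/(1263 + 370.9) = 892.1/1634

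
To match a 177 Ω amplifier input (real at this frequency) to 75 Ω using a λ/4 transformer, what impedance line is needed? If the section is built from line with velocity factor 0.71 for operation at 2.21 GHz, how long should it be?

Z_qwt ≈ 115 Ω; length ≈ 2.41 cm

Z_qwt = √(Z_0·R_L) = √(75 × 177) = √13280
λ = 0.71·c/f = 0.0964 m, so l = λ/4 = 0.0241 m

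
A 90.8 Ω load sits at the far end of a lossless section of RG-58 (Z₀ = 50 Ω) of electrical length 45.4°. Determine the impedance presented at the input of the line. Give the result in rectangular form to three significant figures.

tan(βl) = tan(45.4°) = 1.01
Z_in = Z_0·(Z_L + jZ_0·tanβl)/(Z_0 + jZ_L·tanβl)
     = 50·(90.8 + j50.7)/(50 + j92.1)

Z_in ≈ 41.9 − j26.5 Ω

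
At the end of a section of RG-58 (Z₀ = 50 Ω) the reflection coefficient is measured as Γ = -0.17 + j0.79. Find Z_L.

Z_L = Z_0·(1 + Γ)/(1 − Γ) = 50·(0.83 + j0.79)/(1.17 − j0.79)

Z_L ≈ 8.71 + j39.6 Ω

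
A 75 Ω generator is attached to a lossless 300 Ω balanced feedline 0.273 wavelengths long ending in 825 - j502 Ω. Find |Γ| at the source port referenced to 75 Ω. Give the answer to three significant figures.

|Γ| ≈ 0.497

βl = 2π × 0.273 = 98.3°
tan(βl) = -6.87
Z_in = Z_0·(Z_L + jZ_0·tanβl)/(Z_0 + jZ_L·tanβl) = 85.1 + j91 Ω
Γ_s = (Z_in − Z_s)/(Z_in + Z_s) = (10.1 + j91)/(160 + j91), |Γ_s| = 0.497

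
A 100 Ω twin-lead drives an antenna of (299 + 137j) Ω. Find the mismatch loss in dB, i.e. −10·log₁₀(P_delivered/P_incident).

mismatch loss ≈ 1.73 dB

Γ = (199 + j137)/(399 + j137), |Γ| = 0.573
|Γ|² = 0.328, so P_del/P_inc = 1 − |Γ|² = 0.672
ML = −10·log₁₀(1 − |Γ|²)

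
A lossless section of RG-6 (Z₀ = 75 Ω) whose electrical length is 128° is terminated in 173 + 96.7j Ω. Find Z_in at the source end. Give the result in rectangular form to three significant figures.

tan(βl) = tan(128°) = -1.28
Z_in = Z_0·(Z_L + jZ_0·tanβl)/(Z_0 + jZ_L·tanβl)
     = 75·(173 + j0.704)/(199 − j221)

Z_in ≈ 29 + j32.6 Ω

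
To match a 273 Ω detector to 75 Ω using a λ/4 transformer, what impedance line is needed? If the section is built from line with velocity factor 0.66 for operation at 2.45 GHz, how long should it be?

Z_qwt ≈ 143 Ω; length ≈ 2.02 cm

Z_qwt = √(Z_0·R_L) = √(75 × 273) = √20480
λ = 0.66·c/f = 0.0808 m, so l = λ/4 = 0.0202 m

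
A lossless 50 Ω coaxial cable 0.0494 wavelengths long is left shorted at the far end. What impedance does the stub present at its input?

Z_in ≈ +j16 Ω

βl = 2π × 0.0494 = 17.8°
tan(βl) = 0.321
For a shorted stub, Z_in = jZ_0·tan(βl)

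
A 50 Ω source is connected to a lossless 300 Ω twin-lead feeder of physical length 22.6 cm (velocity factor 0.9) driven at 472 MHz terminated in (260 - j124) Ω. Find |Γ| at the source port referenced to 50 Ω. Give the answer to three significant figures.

λ = v/f = 0.9·c / 472 MHz = 0.572 m
βl = 2π·l/λ = 2π × 0.395 = 142°
tan(βl) = -0.775
Z_in = Z_0·(Z_L + jZ_0·tanβl)/(Z_0 + jZ_L·tanβl) = 456 − j74.1 Ω
Γ_s = (Z_in − Z_s)/(Z_in + Z_s) = (406 − j74.1)/(506 − j74.1), |Γ_s| = 0.807

|Γ| ≈ 0.807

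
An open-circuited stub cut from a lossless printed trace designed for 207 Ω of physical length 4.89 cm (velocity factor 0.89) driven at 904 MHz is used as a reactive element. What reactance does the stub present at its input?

X_in ≈ -121 Ω (capacitive)

λ = v/f = 0.89·c / 904 MHz = 0.295 m
βl = 2π·l/λ = 2π × 0.166 = 59.6°
tan(βl) = 1.7
For an open-circuited stub, Z_in = −jZ_0·cot(βl) = −jZ_0/tan(βl)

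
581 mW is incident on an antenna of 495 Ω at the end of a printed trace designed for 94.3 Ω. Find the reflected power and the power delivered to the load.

Γ = (495 − 94.3)/(495 + 94.3) = 0.68
|Γ|² = 0.462
P_refl = |Γ|²·P_inc = 269 mW, P_del = (1 − |Γ|²)·P_inc = 312 mW

P_reflected ≈ 269 mW; P_delivered ≈ 312 mW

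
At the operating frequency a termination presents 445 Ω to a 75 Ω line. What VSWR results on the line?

Γ = (445 − 75)/(445 + 75) = 0.712
VSWR = (1 + 0.712)/(1 − 0.712)

VSWR ≈ 5.93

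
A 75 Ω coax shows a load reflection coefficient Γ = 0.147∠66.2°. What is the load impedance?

Z_L = Z_0·(1 + Γ)/(1 − Γ) = 75·(1.06 + j0.134)/(0.941 − j0.134)

Z_L ≈ 81.3 + j22.3 Ω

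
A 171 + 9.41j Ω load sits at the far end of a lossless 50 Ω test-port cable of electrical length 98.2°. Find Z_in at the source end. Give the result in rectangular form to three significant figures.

Z_in ≈ 14.8 + j5.77 Ω

tan(βl) = tan(98.2°) = -6.94
Z_in = Z_0·(Z_L + jZ_0·tanβl)/(Z_0 + jZ_L·tanβl)
     = 50·(171 − j338)/(115 − j1190)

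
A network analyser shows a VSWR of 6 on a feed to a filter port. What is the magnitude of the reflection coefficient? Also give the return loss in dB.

|Γ| = (S − 1)/(S + 1) = (6 − 1)/(6 + 1) = 5/7
RL = −20·log₁₀|Γ| = −20·log₁₀(0.714)

|Γ| ≈ 0.714; return loss ≈ 2.92 dB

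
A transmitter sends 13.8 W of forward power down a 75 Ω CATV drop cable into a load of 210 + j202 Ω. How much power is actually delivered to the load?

|Γ| = |(135 + j202)/(285 + j202)| = 0.696
|Γ|² = 0.484
P_refl = |Γ|²·P_inc = 6.68 W, P_del = (1 − |Γ|²)·P_inc = 7.12 W

P_delivered ≈ 7.12 W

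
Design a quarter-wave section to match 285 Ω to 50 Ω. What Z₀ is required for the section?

Z_qwt = √(Z_0·R_L) = √(50 × 285) = √14250

Z_qwt ≈ 119 Ω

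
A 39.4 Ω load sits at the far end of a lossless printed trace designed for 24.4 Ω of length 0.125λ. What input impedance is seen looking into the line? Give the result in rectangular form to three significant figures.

βl = 2π × 0.125 = 45°
tan(βl) = tan(45°) = 1
Z_in = Z_0·(Z_L + jZ_0·tanβl)/(Z_0 + jZ_L·tanβl)
     = 24.4·(39.4 + j24.4)/(24.4 + j39.4)

Z_in ≈ 21.8 − j10.9 Ω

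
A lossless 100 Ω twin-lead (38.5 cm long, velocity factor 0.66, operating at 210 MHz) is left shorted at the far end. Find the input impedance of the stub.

Z_in ≈ −j64.9 Ω

λ = v/f = 0.66·c / 210 MHz = 0.943 m
βl = 2π·l/λ = 2π × 0.408 = 147°
tan(βl) = -0.649
For a shorted stub, Z_in = jZ_0·tan(βl)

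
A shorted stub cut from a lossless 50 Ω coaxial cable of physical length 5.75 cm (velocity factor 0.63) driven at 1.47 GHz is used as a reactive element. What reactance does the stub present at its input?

X_in ≈ -17.2 Ω (capacitive)

λ = v/f = 0.63·c / 1.47 GHz = 0.129 m
βl = 2π·l/λ = 2π × 0.447 = 161°
tan(βl) = -0.344
For a shorted stub, Z_in = jZ_0·tan(βl)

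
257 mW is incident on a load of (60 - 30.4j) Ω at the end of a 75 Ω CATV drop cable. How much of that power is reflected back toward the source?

P_reflected ≈ 15.4 mW

|Γ| = |(-15 − j30.4)/(135 − j30.4)| = 0.245
|Γ|² = 0.06
P_refl = |Γ|²·P_inc = 15.4 mW, P_del = (1 − |Γ|²)·P_inc = 242 mW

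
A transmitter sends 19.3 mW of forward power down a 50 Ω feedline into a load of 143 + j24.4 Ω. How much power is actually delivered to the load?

|Γ| = |(93 + j24.4)/(193 + j24.4)| = 0.494
|Γ|² = 0.244
P_refl = |Γ|²·P_inc = 4.71 mW, P_del = (1 − |Γ|²)·P_inc = 14.6 mW

P_delivered ≈ 14.6 mW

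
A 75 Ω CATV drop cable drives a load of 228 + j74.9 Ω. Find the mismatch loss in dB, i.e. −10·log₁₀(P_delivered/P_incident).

Γ = (153 + j74.9)/(303 + j74.9), |Γ| = 0.546
|Γ|² = 0.298, so P_del/P_inc = 1 − |Γ|² = 0.702
ML = −10·log₁₀(1 − |Γ|²)

mismatch loss ≈ 1.54 dB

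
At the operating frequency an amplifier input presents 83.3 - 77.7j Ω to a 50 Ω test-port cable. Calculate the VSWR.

Γ = (Z_L − Z_0)/(Z_L + Z_0) = (33.3 − j77.7)/(133.3 − j77.7)
|Γ| = 84.5/154 = 0.548
VSWR = (1 + |Γ|)/(1 − |Γ|) = 1.55/0.452

VSWR ≈ 3.42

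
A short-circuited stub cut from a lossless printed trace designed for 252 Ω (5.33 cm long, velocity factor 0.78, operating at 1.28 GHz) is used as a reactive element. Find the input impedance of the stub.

λ = v/f = 0.78·c / 1.28 GHz = 0.183 m
βl = 2π·l/λ = 2π × 0.292 = 105°
tan(βl) = -3.74
For a short-circuited stub, Z_in = jZ_0·tan(βl)

Z_in ≈ −j943 Ω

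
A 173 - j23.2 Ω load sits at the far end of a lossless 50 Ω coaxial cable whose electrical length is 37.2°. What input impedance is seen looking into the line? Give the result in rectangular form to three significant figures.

tan(βl) = tan(37.2°) = 0.759
Z_in = Z_0·(Z_L + jZ_0·tanβl)/(Z_0 + jZ_L·tanβl)
     = 50·(173 + j14.8)/(67.6 + j131)

Z_in ≈ 31.2 − j49.8 Ω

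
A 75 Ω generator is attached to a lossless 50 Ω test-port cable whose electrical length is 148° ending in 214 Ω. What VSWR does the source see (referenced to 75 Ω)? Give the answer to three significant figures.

tan(βl) = -0.625
Z_in = Z_0·(Z_L + jZ_0·tanβl)/(Z_0 + jZ_L·tanβl) = 36.5 + j66.4 Ω
Γ_s = (Z_in − Z_s)/(Z_in + Z_s) = (-38.5 + j66.4)/(111 + j66.4), |Γ_s| = 0.591
VSWR = (1 + |Γ_s|)/(1 − |Γ_s|)

VSWR ≈ 3.89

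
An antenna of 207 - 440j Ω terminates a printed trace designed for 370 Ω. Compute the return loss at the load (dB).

Γ = (-163 − j440)/(577 − j440), |Γ| = 0.647
RL = −20·log₁₀|Γ| = −20·log₁₀(0.647)

RL ≈ 3.79 dB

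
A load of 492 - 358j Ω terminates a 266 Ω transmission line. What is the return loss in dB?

RL ≈ 5.93 dB

Γ = (226 − j358)/(758 − j358), |Γ| = 0.505
RL = −20·log₁₀|Γ| = −20·log₁₀(0.505)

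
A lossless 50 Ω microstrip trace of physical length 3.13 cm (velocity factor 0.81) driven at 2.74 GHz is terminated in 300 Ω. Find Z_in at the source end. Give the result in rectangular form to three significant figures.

λ = v/f = 0.81·c / 2.74 GHz = 0.0887 m
βl = 2π·l/λ = 2π × 0.353 = 127°
tan(βl) = tan(127°) = -1.32
Z_in = Z_0·(Z_L + jZ_0·tanβl)/(Z_0 + jZ_L·tanβl)
     = 50·(300 − j66.2)/(50 − j397)

Z_in ≈ 12.9 + j36.1 Ω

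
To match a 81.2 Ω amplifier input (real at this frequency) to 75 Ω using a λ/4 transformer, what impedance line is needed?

Z_qwt = √(Z_0·R_L) = √(75 × 81.2) = √6090

Z_qwt ≈ 78 Ω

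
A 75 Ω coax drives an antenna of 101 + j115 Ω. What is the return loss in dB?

Γ = (26 + j115)/(176 + j115), |Γ| = 0.561
RL = −20·log₁₀|Γ| = −20·log₁₀(0.561)

RL ≈ 5.02 dB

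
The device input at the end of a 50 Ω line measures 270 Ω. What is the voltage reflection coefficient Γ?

Γ = 0.688

Γ = (Z_L − Z_0)/(Z_L + Z_0) = (270 − 50)/(270 + 50) = 220/320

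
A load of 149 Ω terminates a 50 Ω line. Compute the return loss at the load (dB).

Γ = (149 − 50)/(149 + 50) = 0.497
RL = −20·log₁₀|Γ| = −20·log₁₀(0.497)

RL ≈ 6.06 dB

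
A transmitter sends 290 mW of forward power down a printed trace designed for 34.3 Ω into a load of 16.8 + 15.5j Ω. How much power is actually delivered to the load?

|Γ| = |(-17.5 + j15.5)/(51.1 + j15.5)| = 0.438
|Γ|² = 0.192
P_refl = |Γ|²·P_inc = 55.6 mW, P_del = (1 − |Γ|²)·P_inc = 234 mW

P_delivered ≈ 234 mW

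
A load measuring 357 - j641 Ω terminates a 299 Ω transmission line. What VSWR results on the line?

VSWR ≈ 5.71

Γ = (Z_L − Z_0)/(Z_L + Z_0) = (58 − j641)/(656 − j641)
|Γ| = 644/917 = 0.702
VSWR = (1 + |Γ|)/(1 − |Γ|) = 1.7/0.298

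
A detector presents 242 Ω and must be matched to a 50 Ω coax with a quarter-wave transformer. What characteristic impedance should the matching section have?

Z_qwt = √(Z_0·R_L) = √(50 × 242) = √12100

Z_qwt ≈ 110 Ω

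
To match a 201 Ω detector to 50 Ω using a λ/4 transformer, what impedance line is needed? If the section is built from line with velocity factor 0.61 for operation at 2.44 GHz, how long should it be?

Z_qwt ≈ 100 Ω; length ≈ 1.88 cm

Z_qwt = √(Z_0·R_L) = √(50 × 201) = √10050
λ = 0.61·c/f = 0.075 m, so l = λ/4 = 0.0187 m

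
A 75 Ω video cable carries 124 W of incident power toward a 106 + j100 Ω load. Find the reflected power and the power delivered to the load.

|Γ| = |(31 + j100)/(181 + j100)| = 0.506
|Γ|² = 0.256
P_refl = |Γ|²·P_inc = 31.8 W, P_del = (1 − |Γ|²)·P_inc = 92.2 W

P_reflected ≈ 31.8 W; P_delivered ≈ 92.2 W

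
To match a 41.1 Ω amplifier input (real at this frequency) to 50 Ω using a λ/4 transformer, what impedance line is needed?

Z_qwt ≈ 45.3 Ω

Z_qwt = √(Z_0·R_L) = √(50 × 41.1) = √2055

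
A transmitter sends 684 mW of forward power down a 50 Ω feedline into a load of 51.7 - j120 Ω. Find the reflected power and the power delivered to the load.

|Γ| = |(1.7 − j120)/(101.7 − j120)| = 0.763
|Γ|² = 0.582
P_refl = |Γ|²·P_inc = 398 mW, P_del = (1 − |Γ|²)·P_inc = 286 mW

P_reflected ≈ 398 mW; P_delivered ≈ 286 mW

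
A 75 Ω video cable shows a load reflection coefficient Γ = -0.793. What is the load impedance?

Z_L = Z_0·(1 + Γ)/(1 − Γ) = 75·(0.207)/(1.79)

Z_L ≈ 8.66 Ω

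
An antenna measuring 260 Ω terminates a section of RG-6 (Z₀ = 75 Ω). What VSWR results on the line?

VSWR ≈ 3.47

Γ = (260 − 75)/(260 + 75) = 0.552
VSWR = (1 + 0.552)/(1 − 0.552)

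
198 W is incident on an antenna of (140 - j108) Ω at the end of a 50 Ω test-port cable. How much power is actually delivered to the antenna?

|Γ| = |(90 − j108)/(190 − j108)| = 0.643
|Γ|² = 0.414
P_refl = |Γ|²·P_inc = 81.9 W, P_del = (1 − |Γ|²)·P_inc = 116 W

P_delivered ≈ 116 W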